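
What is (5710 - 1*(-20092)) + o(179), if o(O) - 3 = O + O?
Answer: 26163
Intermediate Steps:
o(O) = 3 + 2*O (o(O) = 3 + (O + O) = 3 + 2*O)
(5710 - 1*(-20092)) + o(179) = (5710 - 1*(-20092)) + (3 + 2*179) = (5710 + 20092) + (3 + 358) = 25802 + 361 = 26163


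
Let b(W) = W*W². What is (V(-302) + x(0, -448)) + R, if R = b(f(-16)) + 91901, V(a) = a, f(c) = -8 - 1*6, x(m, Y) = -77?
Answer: 88778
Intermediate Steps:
f(c) = -14 (f(c) = -8 - 6 = -14)
b(W) = W³
R = 89157 (R = (-14)³ + 91901 = -2744 + 91901 = 89157)
(V(-302) + x(0, -448)) + R = (-302 - 77) + 89157 = -379 + 89157 = 88778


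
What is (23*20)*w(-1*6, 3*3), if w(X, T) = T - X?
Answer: 6900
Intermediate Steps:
(23*20)*w(-1*6, 3*3) = (23*20)*(3*3 - (-1)*6) = 460*(9 - 1*(-6)) = 460*(9 + 6) = 460*15 = 6900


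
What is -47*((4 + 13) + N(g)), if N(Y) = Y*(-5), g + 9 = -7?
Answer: -4559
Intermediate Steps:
g = -16 (g = -9 - 7 = -16)
N(Y) = -5*Y
-47*((4 + 13) + N(g)) = -47*((4 + 13) - 5*(-16)) = -47*(17 + 80) = -47*97 = -4559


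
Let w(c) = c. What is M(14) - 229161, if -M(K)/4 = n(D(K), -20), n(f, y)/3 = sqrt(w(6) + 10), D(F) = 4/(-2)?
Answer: -229209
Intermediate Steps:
D(F) = -2 (D(F) = 4*(-1/2) = -2)
n(f, y) = 12 (n(f, y) = 3*sqrt(6 + 10) = 3*sqrt(16) = 3*4 = 12)
M(K) = -48 (M(K) = -4*12 = -48)
M(14) - 229161 = -48 - 229161 = -229209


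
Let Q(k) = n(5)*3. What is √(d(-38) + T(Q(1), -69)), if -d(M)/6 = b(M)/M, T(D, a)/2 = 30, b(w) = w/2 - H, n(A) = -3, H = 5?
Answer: 2*√5073/19 ≈ 7.4974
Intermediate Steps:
Q(k) = -9 (Q(k) = -3*3 = -9)
b(w) = -5 + w/2 (b(w) = w/2 - 1*5 = w*(½) - 5 = w/2 - 5 = -5 + w/2)
T(D, a) = 60 (T(D, a) = 2*30 = 60)
d(M) = -6*(-5 + M/2)/M
√(d(-38) + T(Q(1), -69)) = √((-3 + 30/(-38)) + 60) = √((-3 + 30*(-1/38)) + 60) = √((-3 - 15/19) + 60) = √(-72/19 + 60) = √(1068/19) = 2*√5073/19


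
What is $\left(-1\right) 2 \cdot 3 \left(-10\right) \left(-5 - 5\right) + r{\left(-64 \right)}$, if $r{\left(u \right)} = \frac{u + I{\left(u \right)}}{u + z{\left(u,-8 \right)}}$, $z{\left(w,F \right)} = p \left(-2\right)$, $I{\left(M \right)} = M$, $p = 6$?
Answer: $- \frac{11368}{19} \approx -598.32$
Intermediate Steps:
$z{\left(w,F \right)} = -12$ ($z{\left(w,F \right)} = 6 \left(-2\right) = -12$)
$r{\left(u \right)} = \frac{2 u}{-12 + u}$ ($r{\left(u \right)} = \frac{u + u}{u - 12} = \frac{2 u}{-12 + u}$)
$\left(-1\right) 2 \cdot 3 \left(-10\right) \left(-5 - 5\right) + r{\left(-64 \right)} = \left(-1\right) 2 \cdot 3 \left(-10\right) \left(-5 - 5\right) + 2 \left(-64\right) \frac{1}{-12 - 64} = \left(-2\right) 3 \left(-10\right) \left(-5 - 5\right) + 2 \left(-64\right) \frac{1}{-76} = \left(-6\right) \left(-10\right) \left(-10\right) + 2 \left(-64\right) \left(- \frac{1}{76}\right) = 60 \left(-10\right) + \frac{32}{19} = -600 + \frac{32}{19} = - \frac{11368}{19}$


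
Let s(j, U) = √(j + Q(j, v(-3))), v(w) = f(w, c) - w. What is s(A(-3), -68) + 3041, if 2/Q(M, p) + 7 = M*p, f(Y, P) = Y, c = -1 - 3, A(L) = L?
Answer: 3041 + I*√161/7 ≈ 3041.0 + 1.8127*I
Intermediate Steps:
c = -4
v(w) = 0 (v(w) = w - w = 0)
Q(M, p) = 2/(-7 + M*p)
s(j, U) = √(-2/7 + j) (s(j, U) = √(j + 2/(-7 + j*0)) = √(j + 2/(-7 + 0)) = √(j + 2/(-7)) = √(j + 2*(-⅐)) = √(j - 2/7) = √(-2/7 + j))
s(A(-3), -68) + 3041 = √(-14 + 49*(-3))/7 + 3041 = √(-14 - 147)/7 + 3041 = √(-161)/7 + 3041 = (I*√161)/7 + 3041 = I*√161/7 + 3041 = 3041 + I*√161/7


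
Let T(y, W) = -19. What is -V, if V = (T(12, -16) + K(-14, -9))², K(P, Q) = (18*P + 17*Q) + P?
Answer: -191844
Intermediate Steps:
K(P, Q) = 17*Q + 19*P (K(P, Q) = (17*Q + 18*P) + P = 17*Q + 19*P)
V = 191844 (V = (-19 + (17*(-9) + 19*(-14)))² = (-19 + (-153 - 266))² = (-19 - 419)² = (-438)² = 191844)
-V = -1*191844 = -191844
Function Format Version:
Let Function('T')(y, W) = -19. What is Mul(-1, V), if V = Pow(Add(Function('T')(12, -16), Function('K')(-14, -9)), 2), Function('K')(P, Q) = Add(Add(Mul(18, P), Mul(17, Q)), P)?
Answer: -191844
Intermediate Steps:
Function('K')(P, Q) = Add(Mul(17, Q), Mul(19, P)) (Function('K')(P, Q) = Add(Add(Mul(17, Q), Mul(18, P)), P) = Add(Mul(17, Q), Mul(19, P)))
V = 191844 (V = Pow(Add(-19, Add(Mul(17, -9), Mul(19, -14))), 2) = Pow(Add(-19, Add(-153, -266)), 2) = Pow(Add(-19, -419), 2) = Pow(-438, 2) = 191844)
Mul(-1, V) = Mul(-1, 191844) = -191844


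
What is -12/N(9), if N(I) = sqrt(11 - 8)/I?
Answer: -36*sqrt(3) ≈ -62.354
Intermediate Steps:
N(I) = sqrt(3)/I
-12/N(9) = -12*3*sqrt(3) = -36*sqrt(3)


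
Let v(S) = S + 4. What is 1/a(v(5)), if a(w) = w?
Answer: ⅑ ≈ 0.11111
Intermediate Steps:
v(S) = 4 + S
1/a(v(5)) = 1/(4 + 5) = 1/9 = ⅑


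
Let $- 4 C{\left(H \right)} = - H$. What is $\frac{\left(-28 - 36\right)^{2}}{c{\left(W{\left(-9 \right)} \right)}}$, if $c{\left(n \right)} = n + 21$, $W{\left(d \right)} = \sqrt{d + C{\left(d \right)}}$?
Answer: $\frac{114688}{603} - \frac{8192 i \sqrt{5}}{603} \approx 190.2 - 30.378 i$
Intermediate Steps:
$C{\left(H \right)} = \frac{H}{4}$ ($C{\left(H \right)} = - \frac{\left(-1\right) H}{4} = \frac{H}{4}$)
$W{\left(d \right)} = \frac{\sqrt{5} \sqrt{d}}{2}$ ($W{\left(d \right)} = \sqrt{d + \frac{d}{4}} = \sqrt{\frac{5 d}{4}} = \frac{\sqrt{5} \sqrt{d}}{2}$)
$c{\left(n \right)} = 21 + n$
$\frac{\left(-28 - 36\right)^{2}}{c{\left(W{\left(-9 \right)} \right)}} = \frac{\left(-28 - 36\right)^{2}}{21 + \frac{\sqrt{5} \sqrt{-9}}{2}} = \frac{\left(-64\right)^{2}}{21 + \frac{\sqrt{5} \cdot 3 i}{2}} = \frac{4096}{21 + \frac{3 i \sqrt{5}}{2}}$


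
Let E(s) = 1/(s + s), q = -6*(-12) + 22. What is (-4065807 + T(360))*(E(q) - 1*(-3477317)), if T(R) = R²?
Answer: -2573238633060579/188 ≈ -1.3687e+13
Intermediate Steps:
q = 94 (q = 72 + 22 = 94)
E(s) = 1/(2*s)
(-4065807 + T(360))*(E(q) - 1*(-3477317)) = (-4065807 + 360²)*((½)/94 - 1*(-3477317)) = (-4065807 + 129600)*((½)*(1/94) + 3477317) = -3936207*(1/188 + 3477317) = -3936207*653735597/188 = -2573238633060579/188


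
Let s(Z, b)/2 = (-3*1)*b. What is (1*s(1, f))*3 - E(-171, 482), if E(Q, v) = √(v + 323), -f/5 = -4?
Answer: -360 - √805 ≈ -388.37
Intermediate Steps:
f = 20 (f = -5*(-4) = 20)
E(Q, v) = √(323 + v)
s(Z, b) = -6*b (s(Z, b) = 2*((-3*1)*b) = 2*(-3*b) = -6*b)
(1*s(1, f))*3 - E(-171, 482) = (1*(-6*20))*3 - √(323 + 482) = (1*(-120))*3 - √805 = -120*3 - √805 = -360 - √805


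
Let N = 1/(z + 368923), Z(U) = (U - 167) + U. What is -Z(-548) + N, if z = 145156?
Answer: 649281778/514079 ≈ 1263.0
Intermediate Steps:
Z(U) = -167 + 2*U (Z(U) = (-167 + U) + U = -167 + 2*U)
N = 1/514079 (N = 1/(145156 + 368923) = 1/514079 ≈ 1.9452e-6)
-Z(-548) + N = -(-167 + 2*(-548)) + 1/514079 = -(-167 - 1096) + 1/514079 = -1*(-1263) + 1/514079 = 1263 + 1/514079 = 649281778/514079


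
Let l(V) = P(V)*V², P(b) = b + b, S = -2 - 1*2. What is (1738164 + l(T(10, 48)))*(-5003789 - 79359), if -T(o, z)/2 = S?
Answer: -8840550003824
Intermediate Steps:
S = -4 (S = -2 - 2 = -4)
T(o, z) = 8 (T(o, z) = -2*(-4) = 8)
P(b) = 2*b
l(V) = 2*V³ (l(V) = (2*V)*V² = 2*V³)
(1738164 + l(T(10, 48)))*(-5003789 - 79359) = (1738164 + 2*8³)*(-5003789 - 79359) = (1738164 + 2*512)*(-5083148) = (1738164 + 1024)*(-5083148) = 1739188*(-5083148) = -8840550003824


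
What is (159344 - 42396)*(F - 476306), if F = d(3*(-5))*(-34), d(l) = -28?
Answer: -55591699592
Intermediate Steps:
F = 952 (F = -28*(-34) = 952)
(159344 - 42396)*(F - 476306) = (159344 - 42396)*(952 - 476306) = 116948*(-475354) = -55591699592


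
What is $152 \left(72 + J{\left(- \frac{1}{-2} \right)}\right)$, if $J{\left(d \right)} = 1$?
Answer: $11096$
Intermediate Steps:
$152 \left(72 + J{\left(- \frac{1}{-2} \right)}\right) = 152 \left(72 + 1\right) = 152 \cdot 73 = 11096$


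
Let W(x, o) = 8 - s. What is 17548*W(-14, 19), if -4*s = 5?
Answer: 162319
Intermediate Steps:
s = -5/4 (s = -¼*5 = -5/4 ≈ -1.2500)
W(x, o) = 37/4 (W(x, o) = 8 - 1*(-5/4) = 8 + 5/4 = 37/4)
17548*W(-14, 19) = 17548*(37/4) = 162319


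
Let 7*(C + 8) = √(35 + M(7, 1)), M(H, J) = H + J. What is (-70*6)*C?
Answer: 3360 - 60*√43 ≈ 2966.6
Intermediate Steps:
C = -8 + √43/7 (C = -8 + √(35 + (7 + 1))/7 = -8 + √(35 + 8)/7 = -8 + √43/7 ≈ -7.0632)
(-70*6)*C = (-70*6)*(-8 + √43/7) = -420*(-8 + √43/7) = 3360 - 60*√43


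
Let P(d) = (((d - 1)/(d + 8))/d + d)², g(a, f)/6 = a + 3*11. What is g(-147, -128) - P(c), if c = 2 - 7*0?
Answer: -275281/400 ≈ -688.20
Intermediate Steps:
g(a, f) = 198 + 6*a (g(a, f) = 6*(a + 3*11) = 6*(a + 33) = 6*(33 + a) = 198 + 6*a)
c = 2 (c = 2 + 0 = 2)
P(d) = (d + (-1 + d)/(d*(8 + d)))² (P(d) = (((-1 + d)/(8 + d))/d + d)² = ((-1 + d)/(d*(8 + d)) + d)² = (d + (-1 + d)/(d*(8 + d)))²)
g(-147, -128) - P(c) = (198 + 6*(-147)) - (-1 + 2 + 2³ + 8*2²)²/(2²*(8 + 2)²) = (198 - 882) - (-1 + 2 + 8 + 8*4)²/(4*10²) = -684 - (-1 + 2 + 8 + 32)²/(4*100) = -684 - 41²/(4*100) = -684 - 1681/(4*100) = -684 - 1*1681/400 = -684 - 1681/400 = -275281/400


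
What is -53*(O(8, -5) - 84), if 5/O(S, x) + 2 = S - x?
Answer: 48707/11 ≈ 4427.9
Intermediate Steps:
O(S, x) = 5/(-2 + S - x) (O(S, x) = 5/(-2 + (S - x)) = 5/(-2 + S - x))
-53*(O(8, -5) - 84) = -53*(-5/(2 - 5 - 1*8) - 84) = -53*(-5/(2 - 5 - 8) - 84) = -53*(-5/(-11) - 84) = -53*(-5*(-1/11) - 84) = -53*(5/11 - 84) = -53*(-919)/11 = -1*(-48707/11) = 48707/11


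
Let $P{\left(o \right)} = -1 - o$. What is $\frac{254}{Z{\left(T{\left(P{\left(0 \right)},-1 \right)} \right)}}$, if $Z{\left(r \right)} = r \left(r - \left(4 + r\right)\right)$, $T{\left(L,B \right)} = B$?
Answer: $\frac{127}{2} \approx 63.5$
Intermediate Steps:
$Z{\left(r \right)} = - 4 r$ ($Z{\left(r \right)} = r \left(-4\right) = - 4 r$)
$\frac{254}{Z{\left(T{\left(P{\left(0 \right)},-1 \right)} \right)}} = \frac{254}{\left(-4\right) \left(-1\right)} = \frac{254}{4} = 254 \cdot \frac{1}{4} = \frac{127}{2}$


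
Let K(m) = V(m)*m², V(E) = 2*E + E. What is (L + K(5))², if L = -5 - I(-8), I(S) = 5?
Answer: 133225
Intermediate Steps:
V(E) = 3*E
K(m) = 3*m³ (K(m) = (3*m)*m² = 3*m³)
L = -10 (L = -5 - 1*5 = -5 - 5 = -10)
(L + K(5))² = (-10 + 3*5³)² = (-10 + 3*125)² = (-10 + 375)² = 365² = 133225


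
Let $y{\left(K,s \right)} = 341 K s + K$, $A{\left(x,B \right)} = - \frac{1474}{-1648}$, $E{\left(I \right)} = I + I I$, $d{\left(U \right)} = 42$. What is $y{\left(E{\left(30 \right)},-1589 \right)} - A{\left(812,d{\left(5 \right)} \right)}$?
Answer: $- \frac{415228960097}{824} \approx -5.0392 \cdot 10^{8}$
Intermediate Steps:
$E{\left(I \right)} = I + I^{2}$
$A{\left(x,B \right)} = \frac{737}{824}$ ($A{\left(x,B \right)} = \left(-1474\right) \left(- \frac{1}{1648}\right) = \frac{737}{824}$)
$y{\left(K,s \right)} = K + 341 K s$ ($y{\left(K,s \right)} = 341 K s + K = K + 341 K s$)
$y{\left(E{\left(30 \right)},-1589 \right)} - A{\left(812,d{\left(5 \right)} \right)} = 30 \left(1 + 30\right) \left(1 + 341 \left(-1589\right)\right) - \frac{737}{824} = 30 \cdot 31 \left(1 - 541849\right) - \frac{737}{824} = 930 \left(-541848\right) - \frac{737}{824} = -503918640 - \frac{737}{824} = - \frac{415228960097}{824}$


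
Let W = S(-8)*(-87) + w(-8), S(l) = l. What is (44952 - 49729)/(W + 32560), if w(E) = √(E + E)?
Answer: -19857989/138245194 + 4777*I/276490388 ≈ -0.14364 + 1.7277e-5*I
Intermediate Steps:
w(E) = √2*√E (w(E) = √(2*E) = √2*√E)
W = 696 + 4*I (W = -8*(-87) + √2*√(-8) = 696 + √2*(2*I*√2) = 696 + 4*I ≈ 696.0 + 4.0*I)
(44952 - 49729)/(W + 32560) = (44952 - 49729)/((696 + 4*I) + 32560) = -4777*(33256 - 4*I)/1105961552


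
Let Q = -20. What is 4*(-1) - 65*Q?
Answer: 1296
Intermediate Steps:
4*(-1) - 65*Q = 4*(-1) - 65*(-20) = -4 + 1300 = 1296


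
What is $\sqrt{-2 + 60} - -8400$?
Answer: $8400 + \sqrt{58} \approx 8407.6$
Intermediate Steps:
$\sqrt{-2 + 60} - -8400 = \sqrt{58} + 8400 = 8400 + \sqrt{58}$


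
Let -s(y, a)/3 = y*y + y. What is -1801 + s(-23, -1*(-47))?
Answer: -3319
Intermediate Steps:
s(y, a) = -3*y - 3*y² (s(y, a) = -3*(y*y + y) = -3*(y² + y) = -3*(y + y²) = -3*y - 3*y²)
-1801 + s(-23, -1*(-47)) = -1801 - 3*(-23)*(1 - 23) = -1801 - 3*(-23)*(-22) = -1801 - 1518 = -3319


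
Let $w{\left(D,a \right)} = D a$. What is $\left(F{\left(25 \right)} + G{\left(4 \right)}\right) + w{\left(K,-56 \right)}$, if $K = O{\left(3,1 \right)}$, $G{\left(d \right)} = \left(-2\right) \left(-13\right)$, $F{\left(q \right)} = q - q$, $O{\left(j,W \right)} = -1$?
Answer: $82$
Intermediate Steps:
$F{\left(q \right)} = 0$
$G{\left(d \right)} = 26$
$K = -1$
$\left(F{\left(25 \right)} + G{\left(4 \right)}\right) + w{\left(K,-56 \right)} = \left(0 + 26\right) - -56 = 26 + 56 = 82$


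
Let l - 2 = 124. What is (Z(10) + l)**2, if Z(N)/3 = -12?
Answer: 8100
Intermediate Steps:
l = 126 (l = 2 + 124 = 126)
Z(N) = -36 (Z(N) = 3*(-12) = -36)
(Z(10) + l)**2 = (-36 + 126)**2 = 90**2 = 8100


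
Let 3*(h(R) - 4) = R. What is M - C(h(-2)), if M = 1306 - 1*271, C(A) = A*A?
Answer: 9215/9 ≈ 1023.9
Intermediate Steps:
h(R) = 4 + R/3
C(A) = A**2
M = 1035 (M = 1306 - 271 = 1035)
M - C(h(-2)) = 1035 - (4 + (1/3)*(-2))**2 = 1035 - (4 - 2/3)**2 = 1035 - (10/3)**2 = 1035 - 1*100/9 = 1035 - 100/9 = 9215/9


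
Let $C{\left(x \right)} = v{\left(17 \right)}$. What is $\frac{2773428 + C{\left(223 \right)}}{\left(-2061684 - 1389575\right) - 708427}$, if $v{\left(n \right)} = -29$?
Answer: $- \frac{2773399}{4159686} \approx -0.66673$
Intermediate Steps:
$C{\left(x \right)} = -29$
$\frac{2773428 + C{\left(223 \right)}}{\left(-2061684 - 1389575\right) - 708427} = \frac{2773428 - 29}{\left(-2061684 - 1389575\right) - 708427} = \frac{2773399}{-3451259 - 708427} = \frac{2773399}{-4159686} = 2773399 \left(- \frac{1}{4159686}\right) = - \frac{2773399}{4159686}$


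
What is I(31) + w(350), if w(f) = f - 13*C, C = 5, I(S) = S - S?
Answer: 285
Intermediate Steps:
I(S) = 0
w(f) = -65 + f (w(f) = f - 13*5 = f - 65 = -65 + f)
I(31) + w(350) = 0 + (-65 + 350) = 0 + 285 = 285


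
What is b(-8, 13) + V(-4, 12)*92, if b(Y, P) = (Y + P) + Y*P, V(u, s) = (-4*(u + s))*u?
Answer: 11677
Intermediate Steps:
V(u, s) = u*(-4*s - 4*u) (V(u, s) = (-4*(s + u))*u = (-4*s - 4*u)*u = u*(-4*s - 4*u))
b(Y, P) = P + Y + P*Y (b(Y, P) = (P + Y) + P*Y = P + Y + P*Y)
b(-8, 13) + V(-4, 12)*92 = (13 - 8 + 13*(-8)) - 4*(-4)*(12 - 4)*92 = (13 - 8 - 104) - 4*(-4)*8*92 = -99 + 128*92 = -99 + 11776 = 11677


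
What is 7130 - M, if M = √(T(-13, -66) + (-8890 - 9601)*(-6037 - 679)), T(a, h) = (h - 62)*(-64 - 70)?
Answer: 7130 - 2*√31050677 ≈ -4014.6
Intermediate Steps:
T(a, h) = 8308 - 134*h (T(a, h) = (-62 + h)*(-134) = 8308 - 134*h)
M = 2*√31050677 (M = √((8308 - 134*(-66)) + (-8890 - 9601)*(-6037 - 679)) = √((8308 + 8844) - 18491*(-6716)) = √(17152 + 124185556) = √124202708 = 2*√31050677 ≈ 11145.)
7130 - M = 7130 - 2*√31050677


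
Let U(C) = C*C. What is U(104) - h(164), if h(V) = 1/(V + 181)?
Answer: 3731519/345 ≈ 10816.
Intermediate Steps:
h(V) = 1/(181 + V)
U(C) = C**2
U(104) - h(164) = 104**2 - 1/(181 + 164) = 10816 - 1/345 = 3731519/345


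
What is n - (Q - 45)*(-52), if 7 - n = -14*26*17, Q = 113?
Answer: 9731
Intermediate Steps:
n = 6195 (n = 7 - (-14*26)*17 = 7 - (-364)*17 = 7 - 1*(-6188) = 7 + 6188 = 6195)
n - (Q - 45)*(-52) = 6195 - (113 - 45)*(-52) = 6195 - 68*(-52) = 6195 - 1*(-3536) = 6195 + 3536 = 9731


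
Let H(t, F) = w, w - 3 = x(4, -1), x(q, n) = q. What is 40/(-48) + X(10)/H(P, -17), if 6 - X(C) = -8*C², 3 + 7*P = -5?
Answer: 4801/42 ≈ 114.31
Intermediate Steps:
P = -8/7 (P = -3/7 + (⅐)*(-5) = -3/7 - 5/7 = -8/7 ≈ -1.1429)
w = 7 (w = 3 + 4 = 7)
X(C) = 6 + 8*C² (X(C) = 6 - (-8)*C² = 6 + 8*C²)
H(t, F) = 7
40/(-48) + X(10)/H(P, -17) = 40/(-48) + (6 + 8*10²)/7 = 40*(-1/48) + (6 + 8*100)*(⅐) = -⅚ + (6 + 800)*(⅐) = -⅚ + 806*(⅐) = -⅚ + 806/7 = 4801/42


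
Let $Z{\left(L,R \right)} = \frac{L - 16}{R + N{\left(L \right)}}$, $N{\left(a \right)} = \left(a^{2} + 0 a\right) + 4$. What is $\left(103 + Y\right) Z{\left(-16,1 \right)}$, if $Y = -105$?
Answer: $\frac{64}{261} \approx 0.24521$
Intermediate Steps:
$N{\left(a \right)} = 4 + a^{2}$ ($N{\left(a \right)} = \left(a^{2} + 0\right) + 4 = a^{2} + 4 = 4 + a^{2}$)
$Z{\left(L,R \right)} = \frac{-16 + L}{4 + R + L^{2}}$ ($Z{\left(L,R \right)} = \frac{L - 16}{R + \left(4 + L^{2}\right)} = \frac{-16 + L}{4 + R + L^{2}}$)
$\left(103 + Y\right) Z{\left(-16,1 \right)} = \left(103 - 105\right) \frac{-16 - 16}{4 + 1 + \left(-16\right)^{2}} = - 2 \frac{1}{4 + 1 + 256} \left(-32\right) = - 2 \cdot \frac{1}{261} \left(-32\right) = \left(-2\right) \left(- \frac{32}{261}\right) = \frac{64}{261}$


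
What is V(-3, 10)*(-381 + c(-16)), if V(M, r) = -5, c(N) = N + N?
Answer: 2065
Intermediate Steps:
c(N) = 2*N
V(-3, 10)*(-381 + c(-16)) = -5*(-381 + 2*(-16)) = -5*(-381 - 32) = -5*(-413) = 2065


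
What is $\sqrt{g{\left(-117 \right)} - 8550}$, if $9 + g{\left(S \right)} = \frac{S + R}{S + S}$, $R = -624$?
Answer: $\frac{i \sqrt{308010}}{6} \approx 92.498 i$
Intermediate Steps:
$g{\left(S \right)} = -9 + \frac{-624 + S}{2 S}$ ($g{\left(S \right)} = -9 + \frac{S - 624}{S + S} = -9 + \frac{-624 + S}{2 S}$)
$\sqrt{g{\left(-117 \right)} - 8550} = \sqrt{\left(- \frac{17}{2} - \frac{312}{-117}\right) - 8550} = \sqrt{\left(- \frac{17}{2} - - \frac{8}{3}\right) - 8550} = \sqrt{\left(- \frac{17}{2} + \frac{8}{3}\right) - 8550} = \sqrt{- \frac{35}{6} - 8550} = \sqrt{- \frac{51335}{6}} = \frac{i \sqrt{308010}}{6}$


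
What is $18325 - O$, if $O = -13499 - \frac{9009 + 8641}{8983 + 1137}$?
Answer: $\frac{32207653}{1012} \approx 31826.0$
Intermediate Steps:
$O = - \frac{13662753}{1012}$ ($O = -13499 - \frac{17650}{10120} = -13499 - 17650 \cdot \frac{1}{10120} = -13499 - \frac{1765}{1012} = - \frac{13662753}{1012} \approx -13501.0$)
$18325 - O = 18325 - - \frac{13662753}{1012} = 18325 + \frac{13662753}{1012} = \frac{32207653}{1012}$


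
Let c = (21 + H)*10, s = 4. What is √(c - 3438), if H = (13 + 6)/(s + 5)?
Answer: I*√28862/3 ≈ 56.629*I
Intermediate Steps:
H = 19/9 (H = (13 + 6)/(4 + 5) = 19/9 ≈ 2.1111)
c = 2080/9 (c = (21 + 19/9)*10 = (208/9)*10 = 2080/9 ≈ 231.11)
√(c - 3438) = √(2080/9 - 3438) = √(-28862/9) = I*√28862/3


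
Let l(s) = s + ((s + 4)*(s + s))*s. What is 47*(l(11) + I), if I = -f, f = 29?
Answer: 169764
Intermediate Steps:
I = -29 (I = -1*29 = -29)
l(s) = s + 2*s**2*(4 + s) (l(s) = s + ((4 + s)*(2*s))*s = s + (2*s*(4 + s))*s = s + 2*s**2*(4 + s))
47*(l(11) + I) = 47*(11*(1 + 2*11**2 + 8*11) - 29) = 47*(11*(1 + 2*121 + 88) - 29) = 47*(11*(1 + 242 + 88) - 29) = 47*(11*331 - 29) = 47*(3641 - 29) = 47*3612 = 169764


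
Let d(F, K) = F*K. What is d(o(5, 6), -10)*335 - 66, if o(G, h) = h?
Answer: -20166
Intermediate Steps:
d(o(5, 6), -10)*335 - 66 = (6*(-10))*335 - 66 = -60*335 - 66 = -20100 - 66 = -20166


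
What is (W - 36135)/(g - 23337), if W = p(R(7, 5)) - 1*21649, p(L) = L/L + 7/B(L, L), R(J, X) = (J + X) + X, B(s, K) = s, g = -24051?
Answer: 245576/201399 ≈ 1.2194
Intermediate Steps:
R(J, X) = J + 2*X
p(L) = 1 + 7/L (p(L) = L/L + 7/L = 1 + 7/L)
W = -368009/17 (W = (7 + (7 + 2*5))/(7 + 2*5) - 1*21649 = (7 + (7 + 10))/(7 + 10) - 21649 = (7 + 17)/17 - 21649 = (1/17)*24 - 21649 = 24/17 - 21649 = -368009/17 ≈ -21648.)
(W - 36135)/(g - 23337) = (-368009/17 - 36135)/(-24051 - 23337) = -982304/17/(-47388) = -982304/17*(-1/47388) = 245576/201399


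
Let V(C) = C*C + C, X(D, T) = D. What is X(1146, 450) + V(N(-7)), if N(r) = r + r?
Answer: 1328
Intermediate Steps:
N(r) = 2*r
V(C) = C + C² (V(C) = C² + C = C + C²)
X(1146, 450) + V(N(-7)) = 1146 + (2*(-7))*(1 + 2*(-7)) = 1146 - 14*(1 - 14) = 1146 - 14*(-13) = 1146 + 182 = 1328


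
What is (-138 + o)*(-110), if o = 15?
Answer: 13530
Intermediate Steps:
(-138 + o)*(-110) = (-138 + 15)*(-110) = -123*(-110) = 13530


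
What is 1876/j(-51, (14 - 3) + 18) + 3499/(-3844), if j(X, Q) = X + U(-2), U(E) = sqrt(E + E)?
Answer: -376893439/10013620 - 3752*I/2605 ≈ -37.638 - 1.4403*I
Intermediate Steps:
U(E) = sqrt(2)*sqrt(E) (U(E) = sqrt(2*E) = sqrt(2)*sqrt(E))
j(X, Q) = X + 2*I (j(X, Q) = X + sqrt(2)*sqrt(-2) = X + sqrt(2)*(I*sqrt(2)) = X + 2*I)
1876/j(-51, (14 - 3) + 18) + 3499/(-3844) = 1876/(-51 + 2*I) + 3499/(-3844) = 1876*((-51 - 2*I)/2605) + 3499*(-1/3844) = 1876*(-51 - 2*I)/2605 - 3499/3844 = -3499/3844 + 1876*(-51 - 2*I)/2605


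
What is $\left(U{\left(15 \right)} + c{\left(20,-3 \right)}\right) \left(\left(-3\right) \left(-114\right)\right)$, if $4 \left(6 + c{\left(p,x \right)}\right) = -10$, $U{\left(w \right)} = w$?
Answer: $2223$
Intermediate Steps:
$c{\left(p,x \right)} = - \frac{17}{2}$ ($c{\left(p,x \right)} = -6 + \frac{1}{4} \left(-10\right) = -6 - \frac{5}{2} = - \frac{17}{2}$)
$\left(U{\left(15 \right)} + c{\left(20,-3 \right)}\right) \left(\left(-3\right) \left(-114\right)\right) = \left(15 - \frac{17}{2}\right) \left(\left(-3\right) \left(-114\right)\right) = \frac{13}{2} \cdot 342 = 2223$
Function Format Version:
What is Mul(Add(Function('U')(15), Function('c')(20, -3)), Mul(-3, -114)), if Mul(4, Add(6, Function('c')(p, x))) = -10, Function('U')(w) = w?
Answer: 2223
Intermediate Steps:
Function('c')(p, x) = Rational(-17, 2) (Function('c')(p, x) = Add(-6, Mul(Rational(1, 4), -10)) = Add(-6, Rational(-5, 2)) = Rational(-17, 2))
Mul(Add(Function('U')(15), Function('c')(20, -3)), Mul(-3, -114)) = Mul(Add(15, Rational(-17, 2)), Mul(-3, -114)) = Mul(Rational(13, 2), 342) = 2223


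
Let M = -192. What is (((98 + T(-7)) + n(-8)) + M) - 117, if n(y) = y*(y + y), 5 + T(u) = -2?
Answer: -90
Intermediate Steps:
T(u) = -7 (T(u) = -5 - 2 = -7)
n(y) = 2*y² (n(y) = y*(2*y) = 2*y²)
(((98 + T(-7)) + n(-8)) + M) - 117 = (((98 - 7) + 2*(-8)²) - 192) - 117 = ((91 + 2*64) - 192) - 117 = ((91 + 128) - 192) - 117 = (219 - 192) - 117 = 27 - 117 = -90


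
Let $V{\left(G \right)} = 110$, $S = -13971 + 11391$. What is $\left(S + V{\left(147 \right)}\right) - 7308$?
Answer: $-9778$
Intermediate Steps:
$S = -2580$
$\left(S + V{\left(147 \right)}\right) - 7308 = \left(-2580 + 110\right) - 7308 = -2470 - 7308 = -9778$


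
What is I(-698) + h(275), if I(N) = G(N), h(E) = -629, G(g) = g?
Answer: -1327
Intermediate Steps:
I(N) = N
I(-698) + h(275) = -698 - 629 = -1327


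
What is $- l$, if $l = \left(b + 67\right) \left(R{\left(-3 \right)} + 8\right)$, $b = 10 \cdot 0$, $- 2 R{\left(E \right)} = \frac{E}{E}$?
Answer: $- \frac{1005}{2} \approx -502.5$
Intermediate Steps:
$R{\left(E \right)} = - \frac{1}{2}$ ($R{\left(E \right)} = - \frac{E \frac{1}{E}}{2} = \left(- \frac{1}{2}\right) 1 = - \frac{1}{2}$)
$b = 0$
$l = \frac{1005}{2}$ ($l = \left(0 + 67\right) \left(- \frac{1}{2} + 8\right) = 67 \cdot \frac{15}{2} = \frac{1005}{2} \approx 502.5$)
$- l = \left(-1\right) \frac{1005}{2} = - \frac{1005}{2}$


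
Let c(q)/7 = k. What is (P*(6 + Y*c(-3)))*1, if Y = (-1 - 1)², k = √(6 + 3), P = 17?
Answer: 1530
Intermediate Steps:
k = 3 (k = √9 = 3)
Y = 4 (Y = (-2)² = 4)
c(q) = 21 (c(q) = 7*3 = 21)
(P*(6 + Y*c(-3)))*1 = (17*(6 + 4*21))*1 = (17*(6 + 84))*1 = (17*90)*1 = 1530*1 = 1530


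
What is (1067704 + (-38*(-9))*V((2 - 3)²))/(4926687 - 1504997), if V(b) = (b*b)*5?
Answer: 534707/1710845 ≈ 0.31254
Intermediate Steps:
V(b) = 5*b² (V(b) = b²*5 = 5*b²)
(1067704 + (-38*(-9))*V((2 - 3)²))/(4926687 - 1504997) = (1067704 + (-38*(-9))*(5*((2 - 3)²)²))/(4926687 - 1504997) = (1067704 + 342*(5*((-1)²)²))/3421690 = (1067704 + 342*(5*1²))*(1/3421690) = (1067704 + 342*(5*1))*(1/3421690) = (1067704 + 342*5)*(1/3421690) = (1067704 + 1710)*(1/3421690) = 1069414*(1/3421690) = 534707/1710845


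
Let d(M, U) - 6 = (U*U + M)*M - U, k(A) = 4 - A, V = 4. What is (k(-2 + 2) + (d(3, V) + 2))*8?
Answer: 520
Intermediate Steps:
d(M, U) = 6 - U + M*(M + U²) (d(M, U) = 6 + ((U*U + M)*M - U) = 6 + ((U² + M)*M - U) = 6 + ((M + U²)*M - U) = 6 + (M*(M + U²) - U) = 6 + (-U + M*(M + U²)) = 6 - U + M*(M + U²))
(k(-2 + 2) + (d(3, V) + 2))*8 = ((4 - (-2 + 2)) + ((6 + 3² - 1*4 + 3*4²) + 2))*8 = ((4 - 1*0) + ((6 + 9 - 4 + 3*16) + 2))*8 = ((4 + 0) + ((6 + 9 - 4 + 48) + 2))*8 = (4 + (59 + 2))*8 = (4 + 61)*8 = 65*8 = 520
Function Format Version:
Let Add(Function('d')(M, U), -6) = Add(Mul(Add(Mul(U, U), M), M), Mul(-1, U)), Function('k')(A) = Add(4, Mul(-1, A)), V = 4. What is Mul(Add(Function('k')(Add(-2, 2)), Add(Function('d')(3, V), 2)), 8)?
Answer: 520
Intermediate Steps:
Function('d')(M, U) = Add(6, Mul(-1, U), Mul(M, Add(M, Pow(U, 2)))) (Function('d')(M, U) = Add(6, Add(Mul(Add(Mul(U, U), M), M), Mul(-1, U))) = Add(6, Add(Mul(Add(Pow(U, 2), M), M), Mul(-1, U))) = Add(6, Add(Mul(Add(M, Pow(U, 2)), M), Mul(-1, U))) = Add(6, Add(Mul(M, Add(M, Pow(U, 2))), Mul(-1, U))) = Add(6, Add(Mul(-1, U), Mul(M, Add(M, Pow(U, 2))))) = Add(6, Mul(-1, U), Mul(M, Add(M, Pow(U, 2)))))
Mul(Add(Function('k')(Add(-2, 2)), Add(Function('d')(3, V), 2)), 8) = Mul(Add(Add(4, Mul(-1, Add(-2, 2))), Add(Add(6, Pow(3, 2), Mul(-1, 4), Mul(3, Pow(4, 2))), 2)), 8) = Mul(Add(Add(4, Mul(-1, 0)), Add(Add(6, 9, -4, Mul(3, 16)), 2)), 8) = Mul(Add(Add(4, 0), Add(Add(6, 9, -4, 48), 2)), 8) = Mul(Add(4, Add(59, 2)), 8) = Mul(Add(4, 61), 8) = Mul(65, 8) = 520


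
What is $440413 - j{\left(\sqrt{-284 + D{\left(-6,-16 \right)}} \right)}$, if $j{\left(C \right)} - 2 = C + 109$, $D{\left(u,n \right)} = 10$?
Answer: $440302 - i \sqrt{274} \approx 4.403 \cdot 10^{5} - 16.553 i$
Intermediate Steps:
$j{\left(C \right)} = 111 + C$ ($j{\left(C \right)} = 2 + \left(C + 109\right) = 2 + \left(109 + C\right) = 111 + C$)
$440413 - j{\left(\sqrt{-284 + D{\left(-6,-16 \right)}} \right)} = 440413 - \left(111 + \sqrt{-284 + 10}\right) = 440413 - \left(111 + \sqrt{-274}\right) = 440413 - \left(111 + i \sqrt{274}\right) = 440302 - i \sqrt{274}$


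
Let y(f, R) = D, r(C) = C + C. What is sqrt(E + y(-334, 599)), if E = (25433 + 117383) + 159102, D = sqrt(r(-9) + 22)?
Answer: 4*sqrt(18870) ≈ 549.47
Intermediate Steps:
r(C) = 2*C
D = 2 (D = sqrt(2*(-9) + 22) = sqrt(-18 + 22) = sqrt(4) = 2)
y(f, R) = 2
E = 301918 (E = 142816 + 159102 = 301918)
sqrt(E + y(-334, 599)) = sqrt(301918 + 2) = sqrt(301920) = 4*sqrt(18870)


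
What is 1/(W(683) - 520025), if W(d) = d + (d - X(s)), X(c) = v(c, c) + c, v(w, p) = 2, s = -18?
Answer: -1/518643 ≈ -1.9281e-6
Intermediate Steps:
X(c) = 2 + c
W(d) = 16 + 2*d (W(d) = d + (d - (2 - 18)) = d + (d - 1*(-16)) = d + (d + 16) = d + (16 + d) = 16 + 2*d)
1/(W(683) - 520025) = 1/((16 + 2*683) - 520025) = 1/((16 + 1366) - 520025) = 1/(1382 - 520025) = 1/(-518643) = -1/518643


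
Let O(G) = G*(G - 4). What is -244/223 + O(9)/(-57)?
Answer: -7981/4237 ≈ -1.8836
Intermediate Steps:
O(G) = G*(-4 + G)
-244/223 + O(9)/(-57) = -244/223 + (9*(-4 + 9))/(-57) = -244*1/223 + (9*5)*(-1/57) = -244/223 + 45*(-1/57) = -244/223 - 15/19 = -7981/4237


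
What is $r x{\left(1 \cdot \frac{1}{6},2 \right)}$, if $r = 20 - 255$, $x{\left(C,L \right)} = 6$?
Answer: $-1410$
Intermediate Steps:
$r = -235$ ($r = 20 - 255 = -235$)
$r x{\left(1 \cdot \frac{1}{6},2 \right)} = \left(-235\right) 6 = -1410$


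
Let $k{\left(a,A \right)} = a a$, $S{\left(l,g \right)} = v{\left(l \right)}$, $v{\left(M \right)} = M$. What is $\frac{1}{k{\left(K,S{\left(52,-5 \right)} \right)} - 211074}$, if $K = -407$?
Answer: $- \frac{1}{45425} \approx -2.2014 \cdot 10^{-5}$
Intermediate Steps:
$S{\left(l,g \right)} = l$
$k{\left(a,A \right)} = a^{2}$
$\frac{1}{k{\left(K,S{\left(52,-5 \right)} \right)} - 211074} = \frac{1}{\left(-407\right)^{2} - 211074} = \frac{1}{165649 - 211074} = \frac{1}{-45425} = - \frac{1}{45425}$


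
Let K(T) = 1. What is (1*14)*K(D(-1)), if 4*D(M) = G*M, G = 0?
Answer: 14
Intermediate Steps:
D(M) = 0 (D(M) = (0*M)/4 = (¼)*0 = 0)
(1*14)*K(D(-1)) = (1*14)*1 = 14*1 = 14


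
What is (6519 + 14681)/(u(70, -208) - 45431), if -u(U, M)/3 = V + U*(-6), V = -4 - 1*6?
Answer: -21200/44141 ≈ -0.48028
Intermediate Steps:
V = -10 (V = -4 - 6 = -10)
u(U, M) = 30 + 18*U (u(U, M) = -3*(-10 + U*(-6)) = -3*(-10 - 6*U) = 30 + 18*U)
(6519 + 14681)/(u(70, -208) - 45431) = (6519 + 14681)/((30 + 18*70) - 45431) = 21200/((30 + 1260) - 45431) = 21200/(1290 - 45431) = 21200/(-44141) = 21200*(-1/44141) = -21200/44141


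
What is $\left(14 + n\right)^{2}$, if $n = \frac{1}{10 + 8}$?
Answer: $\frac{64009}{324} \approx 197.56$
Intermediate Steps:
$n = \frac{1}{18} \approx 0.055556$
$\left(14 + n\right)^{2} = \left(14 + \frac{1}{18}\right)^{2} = \left(\frac{253}{18}\right)^{2} = \frac{64009}{324}$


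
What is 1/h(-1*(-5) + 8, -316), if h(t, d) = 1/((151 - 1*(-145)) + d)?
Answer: -20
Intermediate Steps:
h(t, d) = 1/(296 + d) (h(t, d) = 1/((151 + 145) + d) = 1/(296 + d))
1/h(-1*(-5) + 8, -316) = 1/(1/(296 - 316)) = 1/(1/(-20)) = 1/(-1/20) = -20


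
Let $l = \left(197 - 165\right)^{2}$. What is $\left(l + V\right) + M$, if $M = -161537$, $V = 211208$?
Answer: $50695$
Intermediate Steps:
$l = 1024$ ($l = 32^{2} = 1024$)
$\left(l + V\right) + M = \left(1024 + 211208\right) - 161537 = 212232 - 161537 = 50695$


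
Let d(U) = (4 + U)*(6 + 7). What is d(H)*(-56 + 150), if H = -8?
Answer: -4888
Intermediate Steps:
d(U) = 52 + 13*U (d(U) = (4 + U)*13 = 52 + 13*U)
d(H)*(-56 + 150) = (52 + 13*(-8))*(-56 + 150) = (52 - 104)*94 = -52*94 = -4888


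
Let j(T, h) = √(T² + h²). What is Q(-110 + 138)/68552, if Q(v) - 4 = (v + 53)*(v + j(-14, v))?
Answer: 284/8569 + 567*√5/34276 ≈ 0.070132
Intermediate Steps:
Q(v) = 4 + (53 + v)*(v + √(196 + v²)) (Q(v) = 4 + (v + 53)*(v + √((-14)² + v²)) = 4 + (53 + v)*(v + √(196 + v²)))
Q(-110 + 138)/68552 = (4 + (-110 + 138)² + 53*(-110 + 138) + 53*√(196 + (-110 + 138)²) + (-110 + 138)*√(196 + (-110 + 138)²))/68552 = (4 + 28² + 53*28 + 53*√(196 + 28²) + 28*√(196 + 28²))*(1/68552) = (4 + 784 + 1484 + 53*√(196 + 784) + 28*√(196 + 784))*(1/68552) = (4 + 784 + 1484 + 53*√980 + 28*√980)*(1/68552) = (4 + 784 + 1484 + 53*(14*√5) + 28*(14*√5))*(1/68552) = (4 + 784 + 1484 + 742*√5 + 392*√5)*(1/68552) = (2272 + 1134*√5)*(1/68552) = 284/8569 + 567*√5/34276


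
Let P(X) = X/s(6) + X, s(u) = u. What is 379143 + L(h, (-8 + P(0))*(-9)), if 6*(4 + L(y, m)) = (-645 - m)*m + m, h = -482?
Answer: 370547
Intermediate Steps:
P(X) = 7*X/6 (P(X) = X/6 + X = 7*X/6)
L(y, m) = -4 + m/6 + m*(-645 - m)/6 (L(y, m) = -4 + ((-645 - m)*m + m)/6 = -4 + (m*(-645 - m) + m)/6 = -4 + (m + m*(-645 - m))/6 = -4 + (m/6 + m*(-645 - m)/6) = -4 + m/6 + m*(-645 - m)/6)
379143 + L(h, (-8 + P(0))*(-9)) = 379143 + (-4 - 322*(-8 + (7/6)*0)*(-9)/3 - 81*(-8 + (7/6)*0)²/6) = 379143 + (-4 - 322*(-8 + 0)*(-9)/3 - 81*(-8 + 0)²/6) = 379143 + (-4 - (-2576)*(-9)/3 - (-8*(-9))²/6) = 379143 + (-4 - 322/3*72 - ⅙*72²) = 379143 + (-4 - 7728 - ⅙*5184) = 379143 + (-4 - 7728 - 864) = 379143 - 8596 = 370547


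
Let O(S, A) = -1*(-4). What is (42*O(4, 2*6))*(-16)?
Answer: -2688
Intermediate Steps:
O(S, A) = 4
(42*O(4, 2*6))*(-16) = (42*4)*(-16) = 168*(-16) = -2688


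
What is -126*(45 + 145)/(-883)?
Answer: 23940/883 ≈ 27.112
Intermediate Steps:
-126*(45 + 145)/(-883) = -126*190*(-1/883) = -23940*(-1/883) = 23940/883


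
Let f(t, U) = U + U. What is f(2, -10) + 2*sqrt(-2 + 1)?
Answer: -20 + 2*I ≈ -20.0 + 2.0*I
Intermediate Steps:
f(t, U) = 2*U
f(2, -10) + 2*sqrt(-2 + 1) = 2*(-10) + 2*sqrt(-2 + 1) = -20 + 2*sqrt(-1) = -20 + 2*I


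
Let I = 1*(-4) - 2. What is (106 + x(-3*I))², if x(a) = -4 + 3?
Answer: 11025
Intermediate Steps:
I = -6 (I = -4 - 2 = -6)
x(a) = -1
(106 + x(-3*I))² = (106 - 1)² = 105² = 11025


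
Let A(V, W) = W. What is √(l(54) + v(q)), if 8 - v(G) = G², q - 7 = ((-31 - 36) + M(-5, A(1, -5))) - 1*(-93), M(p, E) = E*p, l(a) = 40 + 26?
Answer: I*√3290 ≈ 57.359*I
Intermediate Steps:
l(a) = 66
q = 58 (q = 7 + (((-31 - 36) - 5*(-5)) - 1*(-93)) = 7 + ((-67 + 25) + 93) = 7 + (-42 + 93) = 7 + 51 = 58)
v(G) = 8 - G²
√(l(54) + v(q)) = √(66 + (8 - 1*58²)) = √(66 + (8 - 1*3364)) = √(66 + (8 - 3364)) = √(66 - 3356) = √(-3290) = I*√3290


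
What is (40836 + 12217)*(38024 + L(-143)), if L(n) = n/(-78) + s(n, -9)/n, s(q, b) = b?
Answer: 12104327249/6 ≈ 2.0174e+9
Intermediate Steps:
L(n) = -9/n - n/78 (L(n) = n/(-78) - 9/n = n*(-1/78) - 9/n = -n/78 - 9/n = -9/n - n/78)
(40836 + 12217)*(38024 + L(-143)) = (40836 + 12217)*(38024 + (-9/(-143) - 1/78*(-143))) = 53053*(38024 + (-9*(-1/143) + 11/6)) = 53053*(38024 + (9/143 + 11/6)) = 53053*(38024 + 1627/858) = 53053*(32626219/858) = 12104327249/6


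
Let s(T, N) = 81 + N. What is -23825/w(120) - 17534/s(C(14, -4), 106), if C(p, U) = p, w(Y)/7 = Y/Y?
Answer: -416183/119 ≈ -3497.3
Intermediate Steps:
w(Y) = 7 (w(Y) = 7*(Y/Y) = 7*1 = 7)
-23825/w(120) - 17534/s(C(14, -4), 106) = -23825/7 - 17534/(81 + 106) = -23825*1/7 - 17534/187 = -23825/7 - 17534*1/187 = -23825/7 - 1594/17 = -416183/119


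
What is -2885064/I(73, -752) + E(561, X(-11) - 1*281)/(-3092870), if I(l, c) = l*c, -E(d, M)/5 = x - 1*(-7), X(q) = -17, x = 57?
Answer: 111539318255/2122327394 ≈ 52.555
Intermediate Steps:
E(d, M) = -320 (E(d, M) = -5*(57 - 1*(-7)) = -5*(57 + 7) = -5*64 = -320)
I(l, c) = c*l
-2885064/I(73, -752) + E(561, X(-11) - 1*281)/(-3092870) = -2885064/((-752*73)) - 320/(-3092870) = -2885064/(-54896) - 320*(-1/3092870) = -2885064*(-1/54896) + 32/309287 = 360633/6862 + 32/309287 = 111539318255/2122327394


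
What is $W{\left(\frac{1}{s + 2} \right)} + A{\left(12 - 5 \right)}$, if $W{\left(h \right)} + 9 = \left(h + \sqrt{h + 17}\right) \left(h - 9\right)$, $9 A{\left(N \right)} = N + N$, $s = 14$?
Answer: $- \frac{18439}{2304} - \frac{143 \sqrt{273}}{64} \approx -44.921$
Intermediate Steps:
$A{\left(N \right)} = \frac{2 N}{9}$ ($A{\left(N \right)} = \frac{N + N}{9} = \frac{2 N}{9}$)
$W{\left(h \right)} = -9 + \left(-9 + h\right) \left(h + \sqrt{17 + h}\right)$ ($W{\left(h \right)} = -9 + \left(h + \sqrt{h + 17}\right) \left(h - 9\right) = -9 + \left(h + \sqrt{17 + h}\right) \left(-9 + h\right) = -9 + \left(-9 + h\right) \left(h + \sqrt{17 + h}\right)$)
$W{\left(\frac{1}{s + 2} \right)} + A{\left(12 - 5 \right)} = \left(-9 + \left(\frac{1}{14 + 2}\right)^{2} - \frac{9}{14 + 2} - 9 \sqrt{17 + \frac{1}{14 + 2}} + \frac{\sqrt{17 + \frac{1}{14 + 2}}}{14 + 2}\right) + \frac{2 \left(12 - 5\right)}{9} = \left(-9 + \left(\frac{1}{16}\right)^{2} - \frac{9}{16} - 9 \sqrt{17 + \frac{1}{16}} + \frac{\sqrt{17 + \frac{1}{16}}}{16}\right) + \frac{2 \left(12 - 5\right)}{9} = \left(-9 + \left(\frac{1}{16}\right)^{2} - \frac{9}{16} - 9 \sqrt{17 + \frac{1}{16}} + \frac{\sqrt{17 + \frac{1}{16}}}{16}\right) + \frac{2}{9} \cdot 7 = \left(-9 + \frac{1}{256} - \frac{9}{16} - 9 \sqrt{\frac{273}{16}} + \frac{\sqrt{\frac{273}{16}}}{16}\right) + \frac{14}{9} = \left(-9 + \frac{1}{256} - \frac{9}{16} - 9 \frac{\sqrt{273}}{4} + \frac{\frac{1}{4} \sqrt{273}}{16}\right) + \frac{14}{9} = \left(-9 + \frac{1}{256} - \frac{9}{16} - \frac{9 \sqrt{273}}{4} + \frac{\sqrt{273}}{64}\right) + \frac{14}{9} = \left(- \frac{2447}{256} - \frac{143 \sqrt{273}}{64}\right) + \frac{14}{9} = - \frac{18439}{2304} - \frac{143 \sqrt{273}}{64}$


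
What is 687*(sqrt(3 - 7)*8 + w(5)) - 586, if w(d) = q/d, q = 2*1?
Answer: -1556/5 + 10992*I ≈ -311.2 + 10992.0*I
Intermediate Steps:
q = 2
w(d) = 2/d
687*(sqrt(3 - 7)*8 + w(5)) - 586 = 687*(sqrt(3 - 7)*8 + 2/5) - 586 = 687*(sqrt(-4)*8 + 2*(1/5)) - 586 = 687*((2*I)*8 + 2/5) - 586 = 687*(16*I + 2/5) - 586 = 687*(2/5 + 16*I) - 586 = (1374/5 + 10992*I) - 586 = -1556/5 + 10992*I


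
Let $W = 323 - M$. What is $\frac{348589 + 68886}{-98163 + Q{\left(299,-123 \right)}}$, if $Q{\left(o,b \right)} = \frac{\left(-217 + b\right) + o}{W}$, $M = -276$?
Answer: $- \frac{250067525}{58799678} \approx -4.2529$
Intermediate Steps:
$W = 599$ ($W = 323 - -276 = 323 + 276 = 599$)
$Q{\left(o,b \right)} = - \frac{217}{599} + \frac{b}{599} + \frac{o}{599}$ ($Q{\left(o,b \right)} = \frac{\left(-217 + b\right) + o}{599} = \left(-217 + b + o\right) \frac{1}{599} = - \frac{217}{599} + \frac{b}{599} + \frac{o}{599}$)
$\frac{348589 + 68886}{-98163 + Q{\left(299,-123 \right)}} = \frac{348589 + 68886}{-98163 + \left(- \frac{217}{599} + \frac{1}{599} \left(-123\right) + \frac{1}{599} \cdot 299\right)} = \frac{417475}{-98163 - \frac{41}{599}} = \frac{417475}{- \frac{58799678}{599}} = 417475 \left(- \frac{599}{58799678}\right) = - \frac{250067525}{58799678}$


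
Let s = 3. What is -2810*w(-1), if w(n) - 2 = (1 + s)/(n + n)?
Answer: 0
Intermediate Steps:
w(n) = 2 + 2/n (w(n) = 2 + (1 + 3)/(n + n) = 2 + 4/((2*n)) = 2 + 4*(1/(2*n)) = 2 + 2/n)
-2810*w(-1) = -2810*(2 + 2/(-1)) = -2810*(2 + 2*(-1)) = -2810*(2 - 2) = -2810*0 = 0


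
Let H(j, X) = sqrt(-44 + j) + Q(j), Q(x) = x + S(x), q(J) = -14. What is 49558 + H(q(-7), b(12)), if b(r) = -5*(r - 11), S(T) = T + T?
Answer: 49516 + I*sqrt(58) ≈ 49516.0 + 7.6158*I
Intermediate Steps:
S(T) = 2*T
b(r) = 55 - 5*r (b(r) = -5*(-11 + r) = 55 - 5*r)
Q(x) = 3*x (Q(x) = x + 2*x = 3*x)
H(j, X) = sqrt(-44 + j) + 3*j
49558 + H(q(-7), b(12)) = 49558 + (sqrt(-44 - 14) + 3*(-14)) = 49558 + (sqrt(-58) - 42) = 49558 + (I*sqrt(58) - 42) = 49558 + (-42 + I*sqrt(58)) = 49516 + I*sqrt(58)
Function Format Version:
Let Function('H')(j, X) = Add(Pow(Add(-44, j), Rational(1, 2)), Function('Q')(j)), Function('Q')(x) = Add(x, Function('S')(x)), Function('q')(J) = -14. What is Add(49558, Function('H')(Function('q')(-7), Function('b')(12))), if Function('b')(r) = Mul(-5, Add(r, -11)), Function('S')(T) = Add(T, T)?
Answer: Add(49516, Mul(I, Pow(58, Rational(1, 2)))) ≈ Add(49516., Mul(7.6158, I))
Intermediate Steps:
Function('S')(T) = Mul(2, T)
Function('b')(r) = Add(55, Mul(-5, r)) (Function('b')(r) = Mul(-5, Add(-11, r)) = Add(55, Mul(-5, r)))
Function('Q')(x) = Mul(3, x) (Function('Q')(x) = Add(x, Mul(2, x)) = Mul(3, x))
Function('H')(j, X) = Add(Pow(Add(-44, j), Rational(1, 2)), Mul(3, j))
Add(49558, Function('H')(Function('q')(-7), Function('b')(12))) = Add(49558, Add(Pow(Add(-44, -14), Rational(1, 2)), Mul(3, -14))) = Add(49558, Add(Pow(-58, Rational(1, 2)), -42)) = Add(49558, Add(Mul(I, Pow(58, Rational(1, 2))), -42)) = Add(49558, Add(-42, Mul(I, Pow(58, Rational(1, 2))))) = Add(49516, Mul(I, Pow(58, Rational(1, 2))))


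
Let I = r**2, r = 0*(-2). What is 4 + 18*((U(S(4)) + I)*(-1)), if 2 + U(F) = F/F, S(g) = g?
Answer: 22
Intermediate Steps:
U(F) = -1 (U(F) = -2 + F/F = -2 + 1 = -1)
r = 0
I = 0 (I = 0**2 = 0)
4 + 18*((U(S(4)) + I)*(-1)) = 4 + 18*((-1 + 0)*(-1)) = 4 + 18*(-1*(-1)) = 4 + 18*1 = 4 + 18 = 22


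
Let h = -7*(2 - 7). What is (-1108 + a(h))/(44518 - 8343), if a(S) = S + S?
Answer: -1038/36175 ≈ -0.028694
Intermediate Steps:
h = 35 (h = -7*(-5) = 35)
a(S) = 2*S
(-1108 + a(h))/(44518 - 8343) = (-1108 + 2*35)/(44518 - 8343) = (-1108 + 70)/36175 = -1038*1/36175 = -1038/36175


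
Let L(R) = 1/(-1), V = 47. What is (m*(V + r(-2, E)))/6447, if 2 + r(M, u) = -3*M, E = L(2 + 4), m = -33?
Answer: -561/2149 ≈ -0.26105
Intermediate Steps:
L(R) = -1
E = -1
r(M, u) = -2 - 3*M
(m*(V + r(-2, E)))/6447 = -33*(47 + (-2 - 3*(-2)))/6447 = -33*(47 + (-2 + 6))*(1/6447) = -33*(47 + 4)*(1/6447) = -33*51*(1/6447) = -1683*1/6447 = -561/2149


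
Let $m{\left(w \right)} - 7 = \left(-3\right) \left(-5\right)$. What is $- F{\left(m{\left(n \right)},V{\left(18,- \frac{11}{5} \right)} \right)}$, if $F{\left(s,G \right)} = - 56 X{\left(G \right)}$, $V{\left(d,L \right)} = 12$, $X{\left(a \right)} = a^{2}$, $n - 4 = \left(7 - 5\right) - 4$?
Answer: $8064$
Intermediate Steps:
$n = 2$ ($n = 4 + \left(\left(7 - 5\right) - 4\right) = 4 + \left(2 - 4\right) = 4 - 2 = 2$)
$m{\left(w \right)} = 22$ ($m{\left(w \right)} = 7 - -15 = 7 + 15 = 22$)
$F{\left(s,G \right)} = - 56 G^{2}$
$- F{\left(m{\left(n \right)},V{\left(18,- \frac{11}{5} \right)} \right)} = - \left(-56\right) 12^{2} = - \left(-56\right) 144 = \left(-1\right) \left(-8064\right) = 8064$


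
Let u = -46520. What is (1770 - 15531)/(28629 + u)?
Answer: 13761/17891 ≈ 0.76916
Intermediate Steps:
(1770 - 15531)/(28629 + u) = (1770 - 15531)/(28629 - 46520) = -13761/(-17891) = -13761*(-1/17891) = 13761/17891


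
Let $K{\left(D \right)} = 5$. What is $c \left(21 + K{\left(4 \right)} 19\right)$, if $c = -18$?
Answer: $-2088$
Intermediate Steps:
$c \left(21 + K{\left(4 \right)} 19\right) = - 18 \left(21 + 5 \cdot 19\right) = - 18 \left(21 + 95\right) = \left(-18\right) 116 = -2088$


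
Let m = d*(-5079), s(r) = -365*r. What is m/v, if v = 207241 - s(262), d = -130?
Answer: 220090/100957 ≈ 2.1800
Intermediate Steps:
m = 660270 (m = -130*(-5079) = 660270)
v = 302871 (v = 207241 - (-365)*262 = 207241 - 1*(-95630) = 207241 + 95630 = 302871)
m/v = 660270/302871 = 660270*(1/302871) = 220090/100957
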